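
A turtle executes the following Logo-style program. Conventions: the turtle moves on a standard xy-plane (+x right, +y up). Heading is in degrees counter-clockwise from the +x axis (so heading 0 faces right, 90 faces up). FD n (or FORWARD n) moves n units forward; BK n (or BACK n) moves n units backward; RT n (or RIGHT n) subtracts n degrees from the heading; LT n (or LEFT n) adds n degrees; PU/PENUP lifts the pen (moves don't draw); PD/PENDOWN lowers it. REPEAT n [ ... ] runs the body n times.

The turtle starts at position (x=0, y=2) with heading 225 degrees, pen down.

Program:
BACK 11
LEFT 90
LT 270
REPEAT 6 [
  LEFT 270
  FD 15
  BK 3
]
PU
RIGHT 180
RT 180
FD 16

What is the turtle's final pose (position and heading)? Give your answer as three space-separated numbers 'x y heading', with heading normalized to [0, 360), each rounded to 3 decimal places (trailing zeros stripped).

Answer: 19.092 38.062 45

Derivation:
Executing turtle program step by step:
Start: pos=(0,2), heading=225, pen down
BK 11: (0,2) -> (7.778,9.778) [heading=225, draw]
LT 90: heading 225 -> 315
LT 270: heading 315 -> 225
REPEAT 6 [
  -- iteration 1/6 --
  LT 270: heading 225 -> 135
  FD 15: (7.778,9.778) -> (-2.828,20.385) [heading=135, draw]
  BK 3: (-2.828,20.385) -> (-0.707,18.263) [heading=135, draw]
  -- iteration 2/6 --
  LT 270: heading 135 -> 45
  FD 15: (-0.707,18.263) -> (9.899,28.87) [heading=45, draw]
  BK 3: (9.899,28.87) -> (7.778,26.749) [heading=45, draw]
  -- iteration 3/6 --
  LT 270: heading 45 -> 315
  FD 15: (7.778,26.749) -> (18.385,16.142) [heading=315, draw]
  BK 3: (18.385,16.142) -> (16.263,18.263) [heading=315, draw]
  -- iteration 4/6 --
  LT 270: heading 315 -> 225
  FD 15: (16.263,18.263) -> (5.657,7.657) [heading=225, draw]
  BK 3: (5.657,7.657) -> (7.778,9.778) [heading=225, draw]
  -- iteration 5/6 --
  LT 270: heading 225 -> 135
  FD 15: (7.778,9.778) -> (-2.828,20.385) [heading=135, draw]
  BK 3: (-2.828,20.385) -> (-0.707,18.263) [heading=135, draw]
  -- iteration 6/6 --
  LT 270: heading 135 -> 45
  FD 15: (-0.707,18.263) -> (9.899,28.87) [heading=45, draw]
  BK 3: (9.899,28.87) -> (7.778,26.749) [heading=45, draw]
]
PU: pen up
RT 180: heading 45 -> 225
RT 180: heading 225 -> 45
FD 16: (7.778,26.749) -> (19.092,38.062) [heading=45, move]
Final: pos=(19.092,38.062), heading=45, 13 segment(s) drawn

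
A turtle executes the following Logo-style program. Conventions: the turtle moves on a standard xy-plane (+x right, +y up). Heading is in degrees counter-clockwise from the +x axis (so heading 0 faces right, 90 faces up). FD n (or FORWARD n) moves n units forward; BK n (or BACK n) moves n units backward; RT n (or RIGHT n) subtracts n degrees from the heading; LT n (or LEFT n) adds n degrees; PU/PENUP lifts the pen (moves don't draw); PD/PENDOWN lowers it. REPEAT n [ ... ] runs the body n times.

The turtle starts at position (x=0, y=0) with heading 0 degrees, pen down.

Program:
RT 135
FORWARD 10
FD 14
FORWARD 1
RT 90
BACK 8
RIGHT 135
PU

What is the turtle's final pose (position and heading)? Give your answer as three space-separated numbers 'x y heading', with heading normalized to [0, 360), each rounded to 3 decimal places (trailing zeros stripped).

Answer: -12.021 -23.335 0

Derivation:
Executing turtle program step by step:
Start: pos=(0,0), heading=0, pen down
RT 135: heading 0 -> 225
FD 10: (0,0) -> (-7.071,-7.071) [heading=225, draw]
FD 14: (-7.071,-7.071) -> (-16.971,-16.971) [heading=225, draw]
FD 1: (-16.971,-16.971) -> (-17.678,-17.678) [heading=225, draw]
RT 90: heading 225 -> 135
BK 8: (-17.678,-17.678) -> (-12.021,-23.335) [heading=135, draw]
RT 135: heading 135 -> 0
PU: pen up
Final: pos=(-12.021,-23.335), heading=0, 4 segment(s) drawn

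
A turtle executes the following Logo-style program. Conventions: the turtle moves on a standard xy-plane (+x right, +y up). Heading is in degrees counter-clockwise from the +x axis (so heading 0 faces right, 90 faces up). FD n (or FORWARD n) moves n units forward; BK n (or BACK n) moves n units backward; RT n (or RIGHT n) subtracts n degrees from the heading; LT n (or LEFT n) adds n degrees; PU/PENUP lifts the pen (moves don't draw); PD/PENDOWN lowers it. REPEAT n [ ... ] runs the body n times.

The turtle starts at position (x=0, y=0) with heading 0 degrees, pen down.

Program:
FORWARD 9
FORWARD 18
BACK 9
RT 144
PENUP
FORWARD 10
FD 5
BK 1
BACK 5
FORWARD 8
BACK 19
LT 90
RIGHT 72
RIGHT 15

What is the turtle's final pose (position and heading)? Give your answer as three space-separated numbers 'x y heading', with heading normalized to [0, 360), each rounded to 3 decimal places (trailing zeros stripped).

Answer: 19.618 1.176 219

Derivation:
Executing turtle program step by step:
Start: pos=(0,0), heading=0, pen down
FD 9: (0,0) -> (9,0) [heading=0, draw]
FD 18: (9,0) -> (27,0) [heading=0, draw]
BK 9: (27,0) -> (18,0) [heading=0, draw]
RT 144: heading 0 -> 216
PU: pen up
FD 10: (18,0) -> (9.91,-5.878) [heading=216, move]
FD 5: (9.91,-5.878) -> (5.865,-8.817) [heading=216, move]
BK 1: (5.865,-8.817) -> (6.674,-8.229) [heading=216, move]
BK 5: (6.674,-8.229) -> (10.719,-5.29) [heading=216, move]
FD 8: (10.719,-5.29) -> (4.247,-9.992) [heading=216, move]
BK 19: (4.247,-9.992) -> (19.618,1.176) [heading=216, move]
LT 90: heading 216 -> 306
RT 72: heading 306 -> 234
RT 15: heading 234 -> 219
Final: pos=(19.618,1.176), heading=219, 3 segment(s) drawn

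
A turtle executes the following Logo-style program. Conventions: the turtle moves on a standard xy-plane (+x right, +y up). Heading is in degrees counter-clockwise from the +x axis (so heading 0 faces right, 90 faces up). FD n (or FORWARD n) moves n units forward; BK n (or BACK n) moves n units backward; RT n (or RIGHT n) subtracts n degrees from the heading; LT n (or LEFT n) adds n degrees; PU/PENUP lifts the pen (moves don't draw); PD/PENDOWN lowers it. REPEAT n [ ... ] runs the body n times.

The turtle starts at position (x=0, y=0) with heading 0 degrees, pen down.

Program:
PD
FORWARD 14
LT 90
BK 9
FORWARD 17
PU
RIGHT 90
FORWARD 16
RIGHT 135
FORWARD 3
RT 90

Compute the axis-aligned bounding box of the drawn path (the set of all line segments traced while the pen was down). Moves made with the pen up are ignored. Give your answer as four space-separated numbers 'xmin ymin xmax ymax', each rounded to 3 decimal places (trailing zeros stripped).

Answer: 0 -9 14 8

Derivation:
Executing turtle program step by step:
Start: pos=(0,0), heading=0, pen down
PD: pen down
FD 14: (0,0) -> (14,0) [heading=0, draw]
LT 90: heading 0 -> 90
BK 9: (14,0) -> (14,-9) [heading=90, draw]
FD 17: (14,-9) -> (14,8) [heading=90, draw]
PU: pen up
RT 90: heading 90 -> 0
FD 16: (14,8) -> (30,8) [heading=0, move]
RT 135: heading 0 -> 225
FD 3: (30,8) -> (27.879,5.879) [heading=225, move]
RT 90: heading 225 -> 135
Final: pos=(27.879,5.879), heading=135, 3 segment(s) drawn

Segment endpoints: x in {0, 14, 14}, y in {-9, 0, 8}
xmin=0, ymin=-9, xmax=14, ymax=8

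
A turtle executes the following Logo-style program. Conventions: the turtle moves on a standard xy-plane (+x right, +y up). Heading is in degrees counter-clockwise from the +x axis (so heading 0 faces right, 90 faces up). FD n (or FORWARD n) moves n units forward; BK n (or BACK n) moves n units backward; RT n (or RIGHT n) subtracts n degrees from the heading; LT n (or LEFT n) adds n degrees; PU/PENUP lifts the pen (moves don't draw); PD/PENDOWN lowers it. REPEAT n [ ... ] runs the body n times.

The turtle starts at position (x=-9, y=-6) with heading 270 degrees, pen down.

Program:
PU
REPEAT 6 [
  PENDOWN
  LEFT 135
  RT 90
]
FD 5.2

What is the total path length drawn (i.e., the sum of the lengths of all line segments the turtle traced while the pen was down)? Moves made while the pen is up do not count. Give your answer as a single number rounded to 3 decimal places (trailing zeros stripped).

Executing turtle program step by step:
Start: pos=(-9,-6), heading=270, pen down
PU: pen up
REPEAT 6 [
  -- iteration 1/6 --
  PD: pen down
  LT 135: heading 270 -> 45
  RT 90: heading 45 -> 315
  -- iteration 2/6 --
  PD: pen down
  LT 135: heading 315 -> 90
  RT 90: heading 90 -> 0
  -- iteration 3/6 --
  PD: pen down
  LT 135: heading 0 -> 135
  RT 90: heading 135 -> 45
  -- iteration 4/6 --
  PD: pen down
  LT 135: heading 45 -> 180
  RT 90: heading 180 -> 90
  -- iteration 5/6 --
  PD: pen down
  LT 135: heading 90 -> 225
  RT 90: heading 225 -> 135
  -- iteration 6/6 --
  PD: pen down
  LT 135: heading 135 -> 270
  RT 90: heading 270 -> 180
]
FD 5.2: (-9,-6) -> (-14.2,-6) [heading=180, draw]
Final: pos=(-14.2,-6), heading=180, 1 segment(s) drawn

Segment lengths:
  seg 1: (-9,-6) -> (-14.2,-6), length = 5.2
Total = 5.2

Answer: 5.2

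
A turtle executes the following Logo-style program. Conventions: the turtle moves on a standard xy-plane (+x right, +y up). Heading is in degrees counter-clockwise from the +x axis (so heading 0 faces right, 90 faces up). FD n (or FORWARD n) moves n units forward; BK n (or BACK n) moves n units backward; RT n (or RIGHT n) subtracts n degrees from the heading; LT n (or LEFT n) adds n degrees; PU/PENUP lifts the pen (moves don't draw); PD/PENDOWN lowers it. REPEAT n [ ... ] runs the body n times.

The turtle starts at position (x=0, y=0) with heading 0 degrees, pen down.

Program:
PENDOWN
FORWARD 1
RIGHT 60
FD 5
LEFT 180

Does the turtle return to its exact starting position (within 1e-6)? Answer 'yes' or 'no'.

Executing turtle program step by step:
Start: pos=(0,0), heading=0, pen down
PD: pen down
FD 1: (0,0) -> (1,0) [heading=0, draw]
RT 60: heading 0 -> 300
FD 5: (1,0) -> (3.5,-4.33) [heading=300, draw]
LT 180: heading 300 -> 120
Final: pos=(3.5,-4.33), heading=120, 2 segment(s) drawn

Start position: (0, 0)
Final position: (3.5, -4.33)
Distance = 5.568; >= 1e-6 -> NOT closed

Answer: no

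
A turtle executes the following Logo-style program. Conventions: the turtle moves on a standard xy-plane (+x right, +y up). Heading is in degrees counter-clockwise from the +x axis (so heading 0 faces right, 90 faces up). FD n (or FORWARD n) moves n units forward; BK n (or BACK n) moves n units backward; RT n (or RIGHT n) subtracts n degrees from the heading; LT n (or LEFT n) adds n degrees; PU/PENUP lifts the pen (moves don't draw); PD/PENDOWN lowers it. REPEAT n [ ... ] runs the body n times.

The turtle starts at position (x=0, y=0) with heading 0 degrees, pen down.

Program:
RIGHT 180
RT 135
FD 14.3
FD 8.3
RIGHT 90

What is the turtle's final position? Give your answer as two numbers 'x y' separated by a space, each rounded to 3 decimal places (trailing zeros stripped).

Answer: 15.981 15.981

Derivation:
Executing turtle program step by step:
Start: pos=(0,0), heading=0, pen down
RT 180: heading 0 -> 180
RT 135: heading 180 -> 45
FD 14.3: (0,0) -> (10.112,10.112) [heading=45, draw]
FD 8.3: (10.112,10.112) -> (15.981,15.981) [heading=45, draw]
RT 90: heading 45 -> 315
Final: pos=(15.981,15.981), heading=315, 2 segment(s) drawn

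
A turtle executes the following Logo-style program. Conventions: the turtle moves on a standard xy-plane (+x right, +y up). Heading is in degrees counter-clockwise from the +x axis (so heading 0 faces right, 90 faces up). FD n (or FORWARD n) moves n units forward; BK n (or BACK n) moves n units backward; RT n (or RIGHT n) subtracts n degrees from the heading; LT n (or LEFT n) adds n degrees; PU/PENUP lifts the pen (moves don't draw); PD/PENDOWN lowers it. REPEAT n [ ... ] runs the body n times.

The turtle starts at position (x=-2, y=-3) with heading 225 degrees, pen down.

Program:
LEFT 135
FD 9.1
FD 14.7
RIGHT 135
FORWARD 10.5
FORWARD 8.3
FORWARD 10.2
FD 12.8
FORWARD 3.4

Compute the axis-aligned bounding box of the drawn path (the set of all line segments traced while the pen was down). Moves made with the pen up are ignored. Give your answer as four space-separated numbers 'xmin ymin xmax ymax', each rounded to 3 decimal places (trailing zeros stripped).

Answer: -10.161 -34.961 21.8 -3

Derivation:
Executing turtle program step by step:
Start: pos=(-2,-3), heading=225, pen down
LT 135: heading 225 -> 0
FD 9.1: (-2,-3) -> (7.1,-3) [heading=0, draw]
FD 14.7: (7.1,-3) -> (21.8,-3) [heading=0, draw]
RT 135: heading 0 -> 225
FD 10.5: (21.8,-3) -> (14.375,-10.425) [heading=225, draw]
FD 8.3: (14.375,-10.425) -> (8.506,-16.294) [heading=225, draw]
FD 10.2: (8.506,-16.294) -> (1.294,-23.506) [heading=225, draw]
FD 12.8: (1.294,-23.506) -> (-7.757,-32.557) [heading=225, draw]
FD 3.4: (-7.757,-32.557) -> (-10.161,-34.961) [heading=225, draw]
Final: pos=(-10.161,-34.961), heading=225, 7 segment(s) drawn

Segment endpoints: x in {-10.161, -7.757, -2, 1.294, 7.1, 8.506, 14.375, 21.8}, y in {-34.961, -32.557, -23.506, -16.294, -10.425, -3, -3, -3}
xmin=-10.161, ymin=-34.961, xmax=21.8, ymax=-3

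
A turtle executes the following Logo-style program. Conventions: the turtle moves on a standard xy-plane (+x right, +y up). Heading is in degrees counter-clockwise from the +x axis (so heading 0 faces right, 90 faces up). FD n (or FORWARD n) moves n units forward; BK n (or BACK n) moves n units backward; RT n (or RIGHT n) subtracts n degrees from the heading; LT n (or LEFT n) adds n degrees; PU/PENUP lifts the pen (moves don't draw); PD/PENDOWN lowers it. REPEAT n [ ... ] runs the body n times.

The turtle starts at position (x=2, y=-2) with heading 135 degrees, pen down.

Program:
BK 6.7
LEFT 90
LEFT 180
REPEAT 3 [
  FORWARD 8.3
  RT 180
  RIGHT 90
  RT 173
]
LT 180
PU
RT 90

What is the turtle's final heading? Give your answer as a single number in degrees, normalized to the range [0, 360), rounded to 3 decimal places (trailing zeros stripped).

Answer: 246

Derivation:
Executing turtle program step by step:
Start: pos=(2,-2), heading=135, pen down
BK 6.7: (2,-2) -> (6.738,-6.738) [heading=135, draw]
LT 90: heading 135 -> 225
LT 180: heading 225 -> 45
REPEAT 3 [
  -- iteration 1/3 --
  FD 8.3: (6.738,-6.738) -> (12.607,-0.869) [heading=45, draw]
  RT 180: heading 45 -> 225
  RT 90: heading 225 -> 135
  RT 173: heading 135 -> 322
  -- iteration 2/3 --
  FD 8.3: (12.607,-0.869) -> (19.147,-5.979) [heading=322, draw]
  RT 180: heading 322 -> 142
  RT 90: heading 142 -> 52
  RT 173: heading 52 -> 239
  -- iteration 3/3 --
  FD 8.3: (19.147,-5.979) -> (14.872,-13.093) [heading=239, draw]
  RT 180: heading 239 -> 59
  RT 90: heading 59 -> 329
  RT 173: heading 329 -> 156
]
LT 180: heading 156 -> 336
PU: pen up
RT 90: heading 336 -> 246
Final: pos=(14.872,-13.093), heading=246, 4 segment(s) drawn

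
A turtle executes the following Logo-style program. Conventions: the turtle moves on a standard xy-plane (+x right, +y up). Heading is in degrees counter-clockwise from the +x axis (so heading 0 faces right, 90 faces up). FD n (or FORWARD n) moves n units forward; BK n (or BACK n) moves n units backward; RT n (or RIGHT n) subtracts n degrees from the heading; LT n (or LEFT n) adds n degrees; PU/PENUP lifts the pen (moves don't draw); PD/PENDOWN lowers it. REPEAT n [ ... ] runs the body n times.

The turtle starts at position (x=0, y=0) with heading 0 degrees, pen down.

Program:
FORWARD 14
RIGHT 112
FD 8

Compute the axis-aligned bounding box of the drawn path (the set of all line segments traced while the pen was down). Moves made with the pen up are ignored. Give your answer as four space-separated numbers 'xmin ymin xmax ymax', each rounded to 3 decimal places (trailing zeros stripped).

Answer: 0 -7.417 14 0

Derivation:
Executing turtle program step by step:
Start: pos=(0,0), heading=0, pen down
FD 14: (0,0) -> (14,0) [heading=0, draw]
RT 112: heading 0 -> 248
FD 8: (14,0) -> (11.003,-7.417) [heading=248, draw]
Final: pos=(11.003,-7.417), heading=248, 2 segment(s) drawn

Segment endpoints: x in {0, 11.003, 14}, y in {-7.417, 0}
xmin=0, ymin=-7.417, xmax=14, ymax=0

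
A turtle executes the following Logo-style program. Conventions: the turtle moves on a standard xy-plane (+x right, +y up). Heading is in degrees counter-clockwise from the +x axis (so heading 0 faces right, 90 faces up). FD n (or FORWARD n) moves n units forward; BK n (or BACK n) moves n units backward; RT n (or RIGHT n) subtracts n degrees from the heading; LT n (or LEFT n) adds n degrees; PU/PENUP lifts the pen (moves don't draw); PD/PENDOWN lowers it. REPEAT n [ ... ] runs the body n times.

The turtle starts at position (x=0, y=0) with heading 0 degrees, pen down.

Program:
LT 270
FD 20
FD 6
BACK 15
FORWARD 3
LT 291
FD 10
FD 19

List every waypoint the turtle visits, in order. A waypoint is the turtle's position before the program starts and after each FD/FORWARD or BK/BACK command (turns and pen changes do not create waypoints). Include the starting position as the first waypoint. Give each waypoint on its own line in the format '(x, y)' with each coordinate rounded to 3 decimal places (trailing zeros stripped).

Executing turtle program step by step:
Start: pos=(0,0), heading=0, pen down
LT 270: heading 0 -> 270
FD 20: (0,0) -> (0,-20) [heading=270, draw]
FD 6: (0,-20) -> (0,-26) [heading=270, draw]
BK 15: (0,-26) -> (0,-11) [heading=270, draw]
FD 3: (0,-11) -> (0,-14) [heading=270, draw]
LT 291: heading 270 -> 201
FD 10: (0,-14) -> (-9.336,-17.584) [heading=201, draw]
FD 19: (-9.336,-17.584) -> (-27.074,-24.393) [heading=201, draw]
Final: pos=(-27.074,-24.393), heading=201, 6 segment(s) drawn
Waypoints (7 total):
(0, 0)
(0, -20)
(0, -26)
(0, -11)
(0, -14)
(-9.336, -17.584)
(-27.074, -24.393)

Answer: (0, 0)
(0, -20)
(0, -26)
(0, -11)
(0, -14)
(-9.336, -17.584)
(-27.074, -24.393)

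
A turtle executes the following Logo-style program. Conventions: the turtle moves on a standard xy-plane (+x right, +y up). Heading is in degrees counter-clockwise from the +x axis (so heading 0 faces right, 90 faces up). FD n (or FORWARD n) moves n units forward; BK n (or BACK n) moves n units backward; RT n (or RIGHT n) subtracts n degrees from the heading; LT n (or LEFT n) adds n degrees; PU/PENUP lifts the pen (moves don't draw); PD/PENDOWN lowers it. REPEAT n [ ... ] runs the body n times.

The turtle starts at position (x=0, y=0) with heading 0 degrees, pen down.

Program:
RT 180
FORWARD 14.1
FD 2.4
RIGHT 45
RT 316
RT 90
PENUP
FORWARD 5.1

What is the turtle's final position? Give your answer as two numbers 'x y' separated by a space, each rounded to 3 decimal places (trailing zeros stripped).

Answer: -16.411 5.099

Derivation:
Executing turtle program step by step:
Start: pos=(0,0), heading=0, pen down
RT 180: heading 0 -> 180
FD 14.1: (0,0) -> (-14.1,0) [heading=180, draw]
FD 2.4: (-14.1,0) -> (-16.5,0) [heading=180, draw]
RT 45: heading 180 -> 135
RT 316: heading 135 -> 179
RT 90: heading 179 -> 89
PU: pen up
FD 5.1: (-16.5,0) -> (-16.411,5.099) [heading=89, move]
Final: pos=(-16.411,5.099), heading=89, 2 segment(s) drawn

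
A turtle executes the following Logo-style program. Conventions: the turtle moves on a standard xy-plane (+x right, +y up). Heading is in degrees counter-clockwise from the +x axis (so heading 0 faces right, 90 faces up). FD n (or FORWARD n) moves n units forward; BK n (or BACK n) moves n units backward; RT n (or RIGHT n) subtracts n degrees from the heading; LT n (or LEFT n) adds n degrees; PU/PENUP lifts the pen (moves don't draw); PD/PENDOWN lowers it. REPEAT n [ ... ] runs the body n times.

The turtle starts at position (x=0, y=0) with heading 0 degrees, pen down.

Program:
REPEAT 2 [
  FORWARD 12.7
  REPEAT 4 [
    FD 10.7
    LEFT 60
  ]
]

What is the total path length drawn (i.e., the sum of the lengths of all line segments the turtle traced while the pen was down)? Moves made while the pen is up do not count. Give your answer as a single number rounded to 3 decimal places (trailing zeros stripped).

Answer: 111

Derivation:
Executing turtle program step by step:
Start: pos=(0,0), heading=0, pen down
REPEAT 2 [
  -- iteration 1/2 --
  FD 12.7: (0,0) -> (12.7,0) [heading=0, draw]
  REPEAT 4 [
    -- iteration 1/4 --
    FD 10.7: (12.7,0) -> (23.4,0) [heading=0, draw]
    LT 60: heading 0 -> 60
    -- iteration 2/4 --
    FD 10.7: (23.4,0) -> (28.75,9.266) [heading=60, draw]
    LT 60: heading 60 -> 120
    -- iteration 3/4 --
    FD 10.7: (28.75,9.266) -> (23.4,18.533) [heading=120, draw]
    LT 60: heading 120 -> 180
    -- iteration 4/4 --
    FD 10.7: (23.4,18.533) -> (12.7,18.533) [heading=180, draw]
    LT 60: heading 180 -> 240
  ]
  -- iteration 2/2 --
  FD 12.7: (12.7,18.533) -> (6.35,7.534) [heading=240, draw]
  REPEAT 4 [
    -- iteration 1/4 --
    FD 10.7: (6.35,7.534) -> (1,-1.732) [heading=240, draw]
    LT 60: heading 240 -> 300
    -- iteration 2/4 --
    FD 10.7: (1,-1.732) -> (6.35,-10.999) [heading=300, draw]
    LT 60: heading 300 -> 0
    -- iteration 3/4 --
    FD 10.7: (6.35,-10.999) -> (17.05,-10.999) [heading=0, draw]
    LT 60: heading 0 -> 60
    -- iteration 4/4 --
    FD 10.7: (17.05,-10.999) -> (22.4,-1.732) [heading=60, draw]
    LT 60: heading 60 -> 120
  ]
]
Final: pos=(22.4,-1.732), heading=120, 10 segment(s) drawn

Segment lengths:
  seg 1: (0,0) -> (12.7,0), length = 12.7
  seg 2: (12.7,0) -> (23.4,0), length = 10.7
  seg 3: (23.4,0) -> (28.75,9.266), length = 10.7
  seg 4: (28.75,9.266) -> (23.4,18.533), length = 10.7
  seg 5: (23.4,18.533) -> (12.7,18.533), length = 10.7
  seg 6: (12.7,18.533) -> (6.35,7.534), length = 12.7
  seg 7: (6.35,7.534) -> (1,-1.732), length = 10.7
  seg 8: (1,-1.732) -> (6.35,-10.999), length = 10.7
  seg 9: (6.35,-10.999) -> (17.05,-10.999), length = 10.7
  seg 10: (17.05,-10.999) -> (22.4,-1.732), length = 10.7
Total = 111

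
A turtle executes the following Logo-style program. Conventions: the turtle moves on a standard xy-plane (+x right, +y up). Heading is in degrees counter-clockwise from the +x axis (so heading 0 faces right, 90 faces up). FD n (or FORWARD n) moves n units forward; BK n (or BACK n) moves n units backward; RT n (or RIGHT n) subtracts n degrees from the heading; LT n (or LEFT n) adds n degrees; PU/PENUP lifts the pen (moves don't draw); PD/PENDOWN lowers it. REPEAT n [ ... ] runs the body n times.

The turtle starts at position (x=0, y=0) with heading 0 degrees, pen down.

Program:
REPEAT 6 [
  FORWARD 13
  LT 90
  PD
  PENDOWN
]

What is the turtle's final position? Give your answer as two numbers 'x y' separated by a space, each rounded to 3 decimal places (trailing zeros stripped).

Answer: 13 13

Derivation:
Executing turtle program step by step:
Start: pos=(0,0), heading=0, pen down
REPEAT 6 [
  -- iteration 1/6 --
  FD 13: (0,0) -> (13,0) [heading=0, draw]
  LT 90: heading 0 -> 90
  PD: pen down
  PD: pen down
  -- iteration 2/6 --
  FD 13: (13,0) -> (13,13) [heading=90, draw]
  LT 90: heading 90 -> 180
  PD: pen down
  PD: pen down
  -- iteration 3/6 --
  FD 13: (13,13) -> (0,13) [heading=180, draw]
  LT 90: heading 180 -> 270
  PD: pen down
  PD: pen down
  -- iteration 4/6 --
  FD 13: (0,13) -> (0,0) [heading=270, draw]
  LT 90: heading 270 -> 0
  PD: pen down
  PD: pen down
  -- iteration 5/6 --
  FD 13: (0,0) -> (13,0) [heading=0, draw]
  LT 90: heading 0 -> 90
  PD: pen down
  PD: pen down
  -- iteration 6/6 --
  FD 13: (13,0) -> (13,13) [heading=90, draw]
  LT 90: heading 90 -> 180
  PD: pen down
  PD: pen down
]
Final: pos=(13,13), heading=180, 6 segment(s) drawn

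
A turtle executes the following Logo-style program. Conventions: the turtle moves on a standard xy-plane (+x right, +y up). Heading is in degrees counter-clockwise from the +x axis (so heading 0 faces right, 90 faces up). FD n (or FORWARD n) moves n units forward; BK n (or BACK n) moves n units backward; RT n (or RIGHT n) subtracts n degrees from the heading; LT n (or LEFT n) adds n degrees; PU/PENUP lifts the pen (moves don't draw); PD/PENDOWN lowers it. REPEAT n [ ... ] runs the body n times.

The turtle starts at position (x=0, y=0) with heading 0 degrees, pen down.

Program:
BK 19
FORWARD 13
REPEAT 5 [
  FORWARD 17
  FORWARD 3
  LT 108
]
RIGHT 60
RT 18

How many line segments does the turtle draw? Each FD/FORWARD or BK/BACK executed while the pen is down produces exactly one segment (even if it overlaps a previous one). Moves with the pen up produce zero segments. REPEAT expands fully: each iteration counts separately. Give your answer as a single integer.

Answer: 12

Derivation:
Executing turtle program step by step:
Start: pos=(0,0), heading=0, pen down
BK 19: (0,0) -> (-19,0) [heading=0, draw]
FD 13: (-19,0) -> (-6,0) [heading=0, draw]
REPEAT 5 [
  -- iteration 1/5 --
  FD 17: (-6,0) -> (11,0) [heading=0, draw]
  FD 3: (11,0) -> (14,0) [heading=0, draw]
  LT 108: heading 0 -> 108
  -- iteration 2/5 --
  FD 17: (14,0) -> (8.747,16.168) [heading=108, draw]
  FD 3: (8.747,16.168) -> (7.82,19.021) [heading=108, draw]
  LT 108: heading 108 -> 216
  -- iteration 3/5 --
  FD 17: (7.82,19.021) -> (-5.934,9.029) [heading=216, draw]
  FD 3: (-5.934,9.029) -> (-8.361,7.265) [heading=216, draw]
  LT 108: heading 216 -> 324
  -- iteration 4/5 --
  FD 17: (-8.361,7.265) -> (5.393,-2.727) [heading=324, draw]
  FD 3: (5.393,-2.727) -> (7.82,-4.49) [heading=324, draw]
  LT 108: heading 324 -> 72
  -- iteration 5/5 --
  FD 17: (7.82,-4.49) -> (13.073,11.678) [heading=72, draw]
  FD 3: (13.073,11.678) -> (14,14.531) [heading=72, draw]
  LT 108: heading 72 -> 180
]
RT 60: heading 180 -> 120
RT 18: heading 120 -> 102
Final: pos=(14,14.531), heading=102, 12 segment(s) drawn
Segments drawn: 12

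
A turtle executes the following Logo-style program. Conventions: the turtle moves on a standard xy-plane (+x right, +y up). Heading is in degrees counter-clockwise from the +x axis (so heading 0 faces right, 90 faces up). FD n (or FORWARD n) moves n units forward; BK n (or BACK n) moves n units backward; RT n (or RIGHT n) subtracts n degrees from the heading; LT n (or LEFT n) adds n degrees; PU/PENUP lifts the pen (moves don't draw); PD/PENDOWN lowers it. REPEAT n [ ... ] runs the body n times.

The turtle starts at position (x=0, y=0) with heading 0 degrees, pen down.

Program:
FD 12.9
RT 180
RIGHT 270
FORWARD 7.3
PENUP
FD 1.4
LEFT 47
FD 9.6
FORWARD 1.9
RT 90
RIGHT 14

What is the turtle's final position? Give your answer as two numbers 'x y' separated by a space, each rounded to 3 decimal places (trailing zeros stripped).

Answer: 21.311 -16.543

Derivation:
Executing turtle program step by step:
Start: pos=(0,0), heading=0, pen down
FD 12.9: (0,0) -> (12.9,0) [heading=0, draw]
RT 180: heading 0 -> 180
RT 270: heading 180 -> 270
FD 7.3: (12.9,0) -> (12.9,-7.3) [heading=270, draw]
PU: pen up
FD 1.4: (12.9,-7.3) -> (12.9,-8.7) [heading=270, move]
LT 47: heading 270 -> 317
FD 9.6: (12.9,-8.7) -> (19.921,-15.247) [heading=317, move]
FD 1.9: (19.921,-15.247) -> (21.311,-16.543) [heading=317, move]
RT 90: heading 317 -> 227
RT 14: heading 227 -> 213
Final: pos=(21.311,-16.543), heading=213, 2 segment(s) drawn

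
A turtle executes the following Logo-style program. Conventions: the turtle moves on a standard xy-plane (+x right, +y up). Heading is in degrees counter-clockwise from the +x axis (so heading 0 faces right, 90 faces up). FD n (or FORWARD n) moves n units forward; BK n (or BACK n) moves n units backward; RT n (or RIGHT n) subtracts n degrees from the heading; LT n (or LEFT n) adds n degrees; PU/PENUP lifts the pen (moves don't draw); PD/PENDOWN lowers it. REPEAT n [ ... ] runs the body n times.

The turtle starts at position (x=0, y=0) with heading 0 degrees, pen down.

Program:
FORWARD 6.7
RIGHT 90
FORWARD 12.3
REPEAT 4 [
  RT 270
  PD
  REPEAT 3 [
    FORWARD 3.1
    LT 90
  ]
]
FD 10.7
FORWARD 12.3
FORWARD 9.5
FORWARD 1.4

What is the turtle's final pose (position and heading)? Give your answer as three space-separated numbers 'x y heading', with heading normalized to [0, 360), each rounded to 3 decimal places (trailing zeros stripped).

Executing turtle program step by step:
Start: pos=(0,0), heading=0, pen down
FD 6.7: (0,0) -> (6.7,0) [heading=0, draw]
RT 90: heading 0 -> 270
FD 12.3: (6.7,0) -> (6.7,-12.3) [heading=270, draw]
REPEAT 4 [
  -- iteration 1/4 --
  RT 270: heading 270 -> 0
  PD: pen down
  REPEAT 3 [
    -- iteration 1/3 --
    FD 3.1: (6.7,-12.3) -> (9.8,-12.3) [heading=0, draw]
    LT 90: heading 0 -> 90
    -- iteration 2/3 --
    FD 3.1: (9.8,-12.3) -> (9.8,-9.2) [heading=90, draw]
    LT 90: heading 90 -> 180
    -- iteration 3/3 --
    FD 3.1: (9.8,-9.2) -> (6.7,-9.2) [heading=180, draw]
    LT 90: heading 180 -> 270
  ]
  -- iteration 2/4 --
  RT 270: heading 270 -> 0
  PD: pen down
  REPEAT 3 [
    -- iteration 1/3 --
    FD 3.1: (6.7,-9.2) -> (9.8,-9.2) [heading=0, draw]
    LT 90: heading 0 -> 90
    -- iteration 2/3 --
    FD 3.1: (9.8,-9.2) -> (9.8,-6.1) [heading=90, draw]
    LT 90: heading 90 -> 180
    -- iteration 3/3 --
    FD 3.1: (9.8,-6.1) -> (6.7,-6.1) [heading=180, draw]
    LT 90: heading 180 -> 270
  ]
  -- iteration 3/4 --
  RT 270: heading 270 -> 0
  PD: pen down
  REPEAT 3 [
    -- iteration 1/3 --
    FD 3.1: (6.7,-6.1) -> (9.8,-6.1) [heading=0, draw]
    LT 90: heading 0 -> 90
    -- iteration 2/3 --
    FD 3.1: (9.8,-6.1) -> (9.8,-3) [heading=90, draw]
    LT 90: heading 90 -> 180
    -- iteration 3/3 --
    FD 3.1: (9.8,-3) -> (6.7,-3) [heading=180, draw]
    LT 90: heading 180 -> 270
  ]
  -- iteration 4/4 --
  RT 270: heading 270 -> 0
  PD: pen down
  REPEAT 3 [
    -- iteration 1/3 --
    FD 3.1: (6.7,-3) -> (9.8,-3) [heading=0, draw]
    LT 90: heading 0 -> 90
    -- iteration 2/3 --
    FD 3.1: (9.8,-3) -> (9.8,0.1) [heading=90, draw]
    LT 90: heading 90 -> 180
    -- iteration 3/3 --
    FD 3.1: (9.8,0.1) -> (6.7,0.1) [heading=180, draw]
    LT 90: heading 180 -> 270
  ]
]
FD 10.7: (6.7,0.1) -> (6.7,-10.6) [heading=270, draw]
FD 12.3: (6.7,-10.6) -> (6.7,-22.9) [heading=270, draw]
FD 9.5: (6.7,-22.9) -> (6.7,-32.4) [heading=270, draw]
FD 1.4: (6.7,-32.4) -> (6.7,-33.8) [heading=270, draw]
Final: pos=(6.7,-33.8), heading=270, 18 segment(s) drawn

Answer: 6.7 -33.8 270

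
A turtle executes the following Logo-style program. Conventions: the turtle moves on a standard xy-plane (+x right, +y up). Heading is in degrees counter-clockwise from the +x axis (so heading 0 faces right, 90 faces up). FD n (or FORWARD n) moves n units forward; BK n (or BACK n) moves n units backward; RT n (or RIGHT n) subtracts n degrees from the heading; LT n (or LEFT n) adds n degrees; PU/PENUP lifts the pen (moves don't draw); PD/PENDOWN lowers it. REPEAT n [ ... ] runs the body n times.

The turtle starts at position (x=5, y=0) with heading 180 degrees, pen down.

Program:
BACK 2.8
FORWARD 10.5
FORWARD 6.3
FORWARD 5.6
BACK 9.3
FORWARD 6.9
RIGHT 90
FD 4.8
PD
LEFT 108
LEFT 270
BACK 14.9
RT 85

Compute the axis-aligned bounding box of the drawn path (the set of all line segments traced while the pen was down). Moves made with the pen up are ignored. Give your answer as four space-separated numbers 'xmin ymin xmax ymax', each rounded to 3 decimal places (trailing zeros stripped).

Answer: -14.6 -9.371 7.8 4.8

Derivation:
Executing turtle program step by step:
Start: pos=(5,0), heading=180, pen down
BK 2.8: (5,0) -> (7.8,0) [heading=180, draw]
FD 10.5: (7.8,0) -> (-2.7,0) [heading=180, draw]
FD 6.3: (-2.7,0) -> (-9,0) [heading=180, draw]
FD 5.6: (-9,0) -> (-14.6,0) [heading=180, draw]
BK 9.3: (-14.6,0) -> (-5.3,0) [heading=180, draw]
FD 6.9: (-5.3,0) -> (-12.2,0) [heading=180, draw]
RT 90: heading 180 -> 90
FD 4.8: (-12.2,0) -> (-12.2,4.8) [heading=90, draw]
PD: pen down
LT 108: heading 90 -> 198
LT 270: heading 198 -> 108
BK 14.9: (-12.2,4.8) -> (-7.596,-9.371) [heading=108, draw]
RT 85: heading 108 -> 23
Final: pos=(-7.596,-9.371), heading=23, 8 segment(s) drawn

Segment endpoints: x in {-14.6, -12.2, -9, -7.596, -5.3, -2.7, 5, 7.8}, y in {-9.371, 0, 0, 0, 0, 0, 0, 0, 4.8}
xmin=-14.6, ymin=-9.371, xmax=7.8, ymax=4.8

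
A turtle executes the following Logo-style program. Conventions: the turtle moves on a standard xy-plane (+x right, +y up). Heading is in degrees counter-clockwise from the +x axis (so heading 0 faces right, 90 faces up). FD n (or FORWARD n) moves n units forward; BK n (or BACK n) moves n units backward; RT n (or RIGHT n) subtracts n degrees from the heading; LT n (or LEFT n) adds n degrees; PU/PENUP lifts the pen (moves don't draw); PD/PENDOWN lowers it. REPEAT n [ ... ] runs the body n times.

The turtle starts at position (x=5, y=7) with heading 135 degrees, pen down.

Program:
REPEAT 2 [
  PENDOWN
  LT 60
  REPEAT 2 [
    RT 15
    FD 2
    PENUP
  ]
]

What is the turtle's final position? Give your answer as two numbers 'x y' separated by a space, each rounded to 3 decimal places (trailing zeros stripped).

Answer: -2.596 6

Derivation:
Executing turtle program step by step:
Start: pos=(5,7), heading=135, pen down
REPEAT 2 [
  -- iteration 1/2 --
  PD: pen down
  LT 60: heading 135 -> 195
  REPEAT 2 [
    -- iteration 1/2 --
    RT 15: heading 195 -> 180
    FD 2: (5,7) -> (3,7) [heading=180, draw]
    PU: pen up
    -- iteration 2/2 --
    RT 15: heading 180 -> 165
    FD 2: (3,7) -> (1.068,7.518) [heading=165, move]
    PU: pen up
  ]
  -- iteration 2/2 --
  PD: pen down
  LT 60: heading 165 -> 225
  REPEAT 2 [
    -- iteration 1/2 --
    RT 15: heading 225 -> 210
    FD 2: (1.068,7.518) -> (-0.664,6.518) [heading=210, draw]
    PU: pen up
    -- iteration 2/2 --
    RT 15: heading 210 -> 195
    FD 2: (-0.664,6.518) -> (-2.596,6) [heading=195, move]
    PU: pen up
  ]
]
Final: pos=(-2.596,6), heading=195, 2 segment(s) drawn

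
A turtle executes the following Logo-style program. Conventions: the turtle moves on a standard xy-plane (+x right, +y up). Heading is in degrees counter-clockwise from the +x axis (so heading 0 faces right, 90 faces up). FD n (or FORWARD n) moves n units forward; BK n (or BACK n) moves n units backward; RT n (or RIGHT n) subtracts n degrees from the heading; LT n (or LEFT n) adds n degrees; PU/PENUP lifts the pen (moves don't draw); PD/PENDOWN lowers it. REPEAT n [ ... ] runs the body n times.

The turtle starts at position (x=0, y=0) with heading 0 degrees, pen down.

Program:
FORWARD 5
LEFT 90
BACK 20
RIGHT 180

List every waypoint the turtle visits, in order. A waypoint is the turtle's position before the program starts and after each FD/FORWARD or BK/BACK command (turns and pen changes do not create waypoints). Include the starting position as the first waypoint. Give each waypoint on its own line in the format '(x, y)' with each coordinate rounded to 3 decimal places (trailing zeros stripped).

Answer: (0, 0)
(5, 0)
(5, -20)

Derivation:
Executing turtle program step by step:
Start: pos=(0,0), heading=0, pen down
FD 5: (0,0) -> (5,0) [heading=0, draw]
LT 90: heading 0 -> 90
BK 20: (5,0) -> (5,-20) [heading=90, draw]
RT 180: heading 90 -> 270
Final: pos=(5,-20), heading=270, 2 segment(s) drawn
Waypoints (3 total):
(0, 0)
(5, 0)
(5, -20)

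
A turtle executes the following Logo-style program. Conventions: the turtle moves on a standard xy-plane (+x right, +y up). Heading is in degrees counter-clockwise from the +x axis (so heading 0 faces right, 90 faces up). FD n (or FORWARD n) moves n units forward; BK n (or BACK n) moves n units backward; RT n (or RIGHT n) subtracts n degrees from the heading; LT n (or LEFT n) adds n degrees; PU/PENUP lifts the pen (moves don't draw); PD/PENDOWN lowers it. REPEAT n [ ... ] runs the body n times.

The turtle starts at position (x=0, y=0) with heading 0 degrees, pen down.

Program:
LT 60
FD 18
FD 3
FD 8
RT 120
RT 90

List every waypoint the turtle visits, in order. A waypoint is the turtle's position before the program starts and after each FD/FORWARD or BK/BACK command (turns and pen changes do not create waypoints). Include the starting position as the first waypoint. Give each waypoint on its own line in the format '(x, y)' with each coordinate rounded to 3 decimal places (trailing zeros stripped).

Executing turtle program step by step:
Start: pos=(0,0), heading=0, pen down
LT 60: heading 0 -> 60
FD 18: (0,0) -> (9,15.588) [heading=60, draw]
FD 3: (9,15.588) -> (10.5,18.187) [heading=60, draw]
FD 8: (10.5,18.187) -> (14.5,25.115) [heading=60, draw]
RT 120: heading 60 -> 300
RT 90: heading 300 -> 210
Final: pos=(14.5,25.115), heading=210, 3 segment(s) drawn
Waypoints (4 total):
(0, 0)
(9, 15.588)
(10.5, 18.187)
(14.5, 25.115)

Answer: (0, 0)
(9, 15.588)
(10.5, 18.187)
(14.5, 25.115)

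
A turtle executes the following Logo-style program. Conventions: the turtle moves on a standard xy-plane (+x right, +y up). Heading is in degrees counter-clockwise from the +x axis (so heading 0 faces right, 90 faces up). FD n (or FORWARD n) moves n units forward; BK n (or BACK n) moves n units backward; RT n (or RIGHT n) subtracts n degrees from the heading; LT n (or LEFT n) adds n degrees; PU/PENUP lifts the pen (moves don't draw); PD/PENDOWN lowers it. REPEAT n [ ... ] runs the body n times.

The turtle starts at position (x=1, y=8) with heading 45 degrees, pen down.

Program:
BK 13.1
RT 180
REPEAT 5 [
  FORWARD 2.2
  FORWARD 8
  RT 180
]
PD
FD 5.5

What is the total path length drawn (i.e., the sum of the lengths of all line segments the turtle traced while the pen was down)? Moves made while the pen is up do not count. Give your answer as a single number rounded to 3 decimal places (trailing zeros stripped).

Executing turtle program step by step:
Start: pos=(1,8), heading=45, pen down
BK 13.1: (1,8) -> (-8.263,-1.263) [heading=45, draw]
RT 180: heading 45 -> 225
REPEAT 5 [
  -- iteration 1/5 --
  FD 2.2: (-8.263,-1.263) -> (-9.819,-2.819) [heading=225, draw]
  FD 8: (-9.819,-2.819) -> (-15.476,-8.476) [heading=225, draw]
  RT 180: heading 225 -> 45
  -- iteration 2/5 --
  FD 2.2: (-15.476,-8.476) -> (-13.92,-6.92) [heading=45, draw]
  FD 8: (-13.92,-6.92) -> (-8.263,-1.263) [heading=45, draw]
  RT 180: heading 45 -> 225
  -- iteration 3/5 --
  FD 2.2: (-8.263,-1.263) -> (-9.819,-2.819) [heading=225, draw]
  FD 8: (-9.819,-2.819) -> (-15.476,-8.476) [heading=225, draw]
  RT 180: heading 225 -> 45
  -- iteration 4/5 --
  FD 2.2: (-15.476,-8.476) -> (-13.92,-6.92) [heading=45, draw]
  FD 8: (-13.92,-6.92) -> (-8.263,-1.263) [heading=45, draw]
  RT 180: heading 45 -> 225
  -- iteration 5/5 --
  FD 2.2: (-8.263,-1.263) -> (-9.819,-2.819) [heading=225, draw]
  FD 8: (-9.819,-2.819) -> (-15.476,-8.476) [heading=225, draw]
  RT 180: heading 225 -> 45
]
PD: pen down
FD 5.5: (-15.476,-8.476) -> (-11.587,-4.587) [heading=45, draw]
Final: pos=(-11.587,-4.587), heading=45, 12 segment(s) drawn

Segment lengths:
  seg 1: (1,8) -> (-8.263,-1.263), length = 13.1
  seg 2: (-8.263,-1.263) -> (-9.819,-2.819), length = 2.2
  seg 3: (-9.819,-2.819) -> (-15.476,-8.476), length = 8
  seg 4: (-15.476,-8.476) -> (-13.92,-6.92), length = 2.2
  seg 5: (-13.92,-6.92) -> (-8.263,-1.263), length = 8
  seg 6: (-8.263,-1.263) -> (-9.819,-2.819), length = 2.2
  seg 7: (-9.819,-2.819) -> (-15.476,-8.476), length = 8
  seg 8: (-15.476,-8.476) -> (-13.92,-6.92), length = 2.2
  seg 9: (-13.92,-6.92) -> (-8.263,-1.263), length = 8
  seg 10: (-8.263,-1.263) -> (-9.819,-2.819), length = 2.2
  seg 11: (-9.819,-2.819) -> (-15.476,-8.476), length = 8
  seg 12: (-15.476,-8.476) -> (-11.587,-4.587), length = 5.5
Total = 69.6

Answer: 69.6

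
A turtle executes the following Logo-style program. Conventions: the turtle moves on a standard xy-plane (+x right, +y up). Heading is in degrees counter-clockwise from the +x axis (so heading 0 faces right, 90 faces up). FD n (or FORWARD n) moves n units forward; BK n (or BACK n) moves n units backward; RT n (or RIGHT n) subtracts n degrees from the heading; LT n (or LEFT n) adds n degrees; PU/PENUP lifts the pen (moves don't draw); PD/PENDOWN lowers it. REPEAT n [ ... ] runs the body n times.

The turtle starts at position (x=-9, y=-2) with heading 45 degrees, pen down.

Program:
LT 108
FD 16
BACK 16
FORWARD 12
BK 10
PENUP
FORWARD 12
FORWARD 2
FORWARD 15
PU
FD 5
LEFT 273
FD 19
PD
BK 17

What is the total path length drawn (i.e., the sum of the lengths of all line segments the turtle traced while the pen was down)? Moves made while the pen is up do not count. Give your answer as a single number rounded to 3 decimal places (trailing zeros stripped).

Answer: 71

Derivation:
Executing turtle program step by step:
Start: pos=(-9,-2), heading=45, pen down
LT 108: heading 45 -> 153
FD 16: (-9,-2) -> (-23.256,5.264) [heading=153, draw]
BK 16: (-23.256,5.264) -> (-9,-2) [heading=153, draw]
FD 12: (-9,-2) -> (-19.692,3.448) [heading=153, draw]
BK 10: (-19.692,3.448) -> (-10.782,-1.092) [heading=153, draw]
PU: pen up
FD 12: (-10.782,-1.092) -> (-21.474,4.356) [heading=153, move]
FD 2: (-21.474,4.356) -> (-23.256,5.264) [heading=153, move]
FD 15: (-23.256,5.264) -> (-36.621,12.074) [heading=153, move]
PU: pen up
FD 5: (-36.621,12.074) -> (-41.076,14.344) [heading=153, move]
LT 273: heading 153 -> 66
FD 19: (-41.076,14.344) -> (-33.348,31.701) [heading=66, move]
PD: pen down
BK 17: (-33.348,31.701) -> (-40.263,16.171) [heading=66, draw]
Final: pos=(-40.263,16.171), heading=66, 5 segment(s) drawn

Segment lengths:
  seg 1: (-9,-2) -> (-23.256,5.264), length = 16
  seg 2: (-23.256,5.264) -> (-9,-2), length = 16
  seg 3: (-9,-2) -> (-19.692,3.448), length = 12
  seg 4: (-19.692,3.448) -> (-10.782,-1.092), length = 10
  seg 5: (-33.348,31.701) -> (-40.263,16.171), length = 17
Total = 71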